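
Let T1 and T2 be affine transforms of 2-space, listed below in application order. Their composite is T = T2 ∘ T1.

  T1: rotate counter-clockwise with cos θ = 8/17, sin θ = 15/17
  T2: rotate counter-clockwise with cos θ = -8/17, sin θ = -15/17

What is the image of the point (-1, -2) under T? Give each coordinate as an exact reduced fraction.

T1 rotate counter-clockwise with cos θ = 8/17, sin θ = 15/17: (-1, -2) → (22/17, -31/17)
T2 rotate counter-clockwise with cos θ = -8/17, sin θ = -15/17: (22/17, -31/17) → (-641/289, -82/289)

T(p) = (-641/289, -82/289)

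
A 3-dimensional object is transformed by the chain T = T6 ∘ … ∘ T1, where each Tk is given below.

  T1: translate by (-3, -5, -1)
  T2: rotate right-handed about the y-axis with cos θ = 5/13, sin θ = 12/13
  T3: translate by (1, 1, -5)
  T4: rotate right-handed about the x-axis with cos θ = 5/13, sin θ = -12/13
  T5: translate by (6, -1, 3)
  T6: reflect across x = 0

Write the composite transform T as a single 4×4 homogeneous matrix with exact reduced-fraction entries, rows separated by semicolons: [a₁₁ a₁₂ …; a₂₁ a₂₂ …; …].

T = [-5/13 0 -12/13 -64/13; -144/169 5/13 60/169 -837/169; -60/169 -12/13 25/169 961/169; 0 0 0 1]

T1 = [1 0 0 -3; 0 1 0 -5; 0 0 1 -1; 0 0 0 1]
T2·T1 = [5/13 0 12/13 -27/13; 0 1 0 -5; -12/13 0 5/13 31/13; 0 0 0 1]
T3·…·T1 = [5/13 0 12/13 -14/13; 0 1 0 -4; -12/13 0 5/13 -34/13; 0 0 0 1]
T4·…·T1 = [5/13 0 12/13 -14/13; -144/169 5/13 60/169 -668/169; -60/169 -12/13 25/169 454/169; 0 0 0 1]
T5·…·T1 = [5/13 0 12/13 64/13; -144/169 5/13 60/169 -837/169; -60/169 -12/13 25/169 961/169; 0 0 0 1]
T6·…·T1 = [-5/13 0 -12/13 -64/13; -144/169 5/13 60/169 -837/169; -60/169 -12/13 25/169 961/169; 0 0 0 1]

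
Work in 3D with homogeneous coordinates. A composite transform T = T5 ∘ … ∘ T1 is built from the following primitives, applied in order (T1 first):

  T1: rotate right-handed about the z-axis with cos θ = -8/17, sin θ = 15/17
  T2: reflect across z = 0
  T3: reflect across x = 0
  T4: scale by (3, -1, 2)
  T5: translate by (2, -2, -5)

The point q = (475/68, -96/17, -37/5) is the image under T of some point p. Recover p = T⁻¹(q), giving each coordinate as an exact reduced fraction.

T1 = [-8/17 -15/17 0 0; 15/17 -8/17 0 0; 0 0 1 0; 0 0 0 1]
T2·T1 = [-8/17 -15/17 0 0; 15/17 -8/17 0 0; 0 0 -1 0; 0 0 0 1]
T3·…·T1 = [8/17 15/17 0 0; 15/17 -8/17 0 0; 0 0 -1 0; 0 0 0 1]
T4·…·T1 = [24/17 45/17 0 0; -15/17 8/17 0 0; 0 0 -2 0; 0 0 0 1]
T5·…·T1 = [24/17 45/17 0 2; -15/17 8/17 0 -2; 0 0 -2 -5; 0 0 0 1]
det M = -6; M⁻¹ = [8/51 -15/17 0 -106/51; 5/17 8/17 0 6/17; 0 0 -1/2 -5/2; 0 0 0 1]
M⁻¹ · (475/68, -96/17, -37/5)ᵀ = (4, -1/4, 6/5)ᵀ

p = (4, -1/4, 6/5)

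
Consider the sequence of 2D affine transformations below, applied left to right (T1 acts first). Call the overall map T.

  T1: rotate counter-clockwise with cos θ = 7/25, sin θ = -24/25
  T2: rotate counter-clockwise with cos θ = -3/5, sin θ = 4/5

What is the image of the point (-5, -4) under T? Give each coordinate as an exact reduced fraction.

T1 rotate counter-clockwise with cos θ = 7/25, sin θ = -24/25: (-5, -4) → (-131/25, 92/25)
T2 rotate counter-clockwise with cos θ = -3/5, sin θ = 4/5: (-131/25, 92/25) → (1/5, -32/5)

T(p) = (1/5, -32/5)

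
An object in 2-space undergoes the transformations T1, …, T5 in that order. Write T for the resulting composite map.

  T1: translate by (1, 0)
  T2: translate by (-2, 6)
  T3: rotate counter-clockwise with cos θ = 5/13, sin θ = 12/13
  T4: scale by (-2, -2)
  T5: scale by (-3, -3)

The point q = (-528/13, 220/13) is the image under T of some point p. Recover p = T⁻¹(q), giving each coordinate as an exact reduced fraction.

p = (1, 4/3)

T1 = [1 0 1; 0 1 0; 0 0 1]
T2·T1 = [1 0 -1; 0 1 6; 0 0 1]
T3·…·T1 = [5/13 -12/13 -77/13; 12/13 5/13 18/13; 0 0 1]
T4·…·T1 = [-10/13 24/13 154/13; -24/13 -10/13 -36/13; 0 0 1]
T5·…·T1 = [30/13 -72/13 -462/13; 72/13 30/13 108/13; 0 0 1]
det M = 36; M⁻¹ = [5/78 2/13 1; -2/13 5/78 -6; 0 0 1]
M⁻¹ · (-528/13, 220/13)ᵀ = (1, 4/3)ᵀ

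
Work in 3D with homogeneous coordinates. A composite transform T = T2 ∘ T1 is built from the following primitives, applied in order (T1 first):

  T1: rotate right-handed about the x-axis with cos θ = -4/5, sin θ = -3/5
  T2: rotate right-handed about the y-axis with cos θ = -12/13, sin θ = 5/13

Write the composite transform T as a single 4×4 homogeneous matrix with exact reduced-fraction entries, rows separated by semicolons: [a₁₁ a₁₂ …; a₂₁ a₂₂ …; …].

T = [-12/13 -3/13 -4/13 0; 0 -4/5 3/5 0; -5/13 36/65 48/65 0; 0 0 0 1]

T1 = [1 0 0 0; 0 -4/5 3/5 0; 0 -3/5 -4/5 0; 0 0 0 1]
T2·T1 = [-12/13 -3/13 -4/13 0; 0 -4/5 3/5 0; -5/13 36/65 48/65 0; 0 0 0 1]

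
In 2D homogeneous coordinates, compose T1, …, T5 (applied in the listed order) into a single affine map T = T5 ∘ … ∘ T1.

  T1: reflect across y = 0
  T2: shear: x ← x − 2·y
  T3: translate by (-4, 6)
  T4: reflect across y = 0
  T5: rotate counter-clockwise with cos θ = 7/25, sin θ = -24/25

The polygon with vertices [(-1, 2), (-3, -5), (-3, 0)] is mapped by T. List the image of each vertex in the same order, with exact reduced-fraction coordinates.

image vertices: (-103/25, -4/25), (-383/25, 331/25), (-193/25, 126/25)

T1 reflect across y = 0: (-1, 2) → (-1, -2); (-3, -5) → (-3, 5); (-3, 0) → (-3, 0)
T2 shear: x ← x − 2·y: (-1, -2) → (3, -2); (-3, 5) → (-13, 5); (-3, 0) → (-3, 0)
T3 translate by (-4, 6): (3, -2) → (-1, 4); (-13, 5) → (-17, 11); (-3, 0) → (-7, 6)
T4 reflect across y = 0: (-1, 4) → (-1, -4); (-17, 11) → (-17, -11); (-7, 6) → (-7, -6)
T5 rotate counter-clockwise with cos θ = 7/25, sin θ = -24/25: (-1, -4) → (-103/25, -4/25); (-17, -11) → (-383/25, 331/25); (-7, -6) → (-193/25, 126/25)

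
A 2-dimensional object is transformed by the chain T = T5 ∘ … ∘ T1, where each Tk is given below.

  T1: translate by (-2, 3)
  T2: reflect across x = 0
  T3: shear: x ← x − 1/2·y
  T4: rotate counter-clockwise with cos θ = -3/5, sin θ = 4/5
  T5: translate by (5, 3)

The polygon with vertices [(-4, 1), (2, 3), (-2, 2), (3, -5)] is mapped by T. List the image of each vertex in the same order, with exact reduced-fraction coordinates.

T1 translate by (-2, 3): (-4, 1) → (-6, 4); (2, 3) → (0, 6); (-2, 2) → (-4, 5); (3, -5) → (1, -2)
T2 reflect across x = 0: (-6, 4) → (6, 4); (0, 6) → (0, 6); (-4, 5) → (4, 5); (1, -2) → (-1, -2)
T3 shear: x ← x − 1/2·y: (6, 4) → (4, 4); (0, 6) → (-3, 6); (4, 5) → (3/2, 5); (-1, -2) → (0, -2)
T4 rotate counter-clockwise with cos θ = -3/5, sin θ = 4/5: (4, 4) → (-28/5, 4/5); (-3, 6) → (-3, -6); (3/2, 5) → (-49/10, -9/5); (0, -2) → (8/5, 6/5)
T5 translate by (5, 3): (-28/5, 4/5) → (-3/5, 19/5); (-3, -6) → (2, -3); (-49/10, -9/5) → (1/10, 6/5); (8/5, 6/5) → (33/5, 21/5)

image vertices: (-3/5, 19/5), (2, -3), (1/10, 6/5), (33/5, 21/5)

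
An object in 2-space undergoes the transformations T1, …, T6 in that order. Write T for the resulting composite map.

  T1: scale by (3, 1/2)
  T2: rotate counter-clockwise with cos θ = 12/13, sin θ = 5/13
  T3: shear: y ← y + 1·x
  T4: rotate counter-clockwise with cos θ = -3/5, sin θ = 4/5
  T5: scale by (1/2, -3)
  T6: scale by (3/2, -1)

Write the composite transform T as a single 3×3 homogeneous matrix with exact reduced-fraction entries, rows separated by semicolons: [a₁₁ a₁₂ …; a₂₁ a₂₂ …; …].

T1 = [3 0 0; 0 1/2 0; 0 0 1]
T2·T1 = [36/13 -5/26 0; 15/13 6/13 0; 0 0 1]
T3·…·T1 = [36/13 -5/26 0; 51/13 7/26 0; 0 0 1]
T4·…·T1 = [-24/5 -1/10 0; -9/65 -41/130 0; 0 0 1]
T5·…·T1 = [-12/5 -1/20 0; 27/65 123/130 0; 0 0 1]
T6·…·T1 = [-18/5 -3/40 0; -27/65 -123/130 0; 0 0 1]

T = [-18/5 -3/40 0; -27/65 -123/130 0; 0 0 1]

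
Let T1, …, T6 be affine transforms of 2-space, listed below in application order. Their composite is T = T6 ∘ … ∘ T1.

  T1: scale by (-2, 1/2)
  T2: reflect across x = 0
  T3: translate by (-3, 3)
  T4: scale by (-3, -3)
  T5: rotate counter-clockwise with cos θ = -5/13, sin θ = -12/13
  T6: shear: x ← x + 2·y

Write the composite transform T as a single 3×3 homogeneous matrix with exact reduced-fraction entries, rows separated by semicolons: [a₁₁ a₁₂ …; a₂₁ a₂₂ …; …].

T1 = [-2 0 0; 0 1/2 0; 0 0 1]
T2·T1 = [2 0 0; 0 1/2 0; 0 0 1]
T3·…·T1 = [2 0 -3; 0 1/2 3; 0 0 1]
T4·…·T1 = [-6 0 9; 0 -3/2 -9; 0 0 1]
T5·…·T1 = [30/13 -18/13 -153/13; 72/13 15/26 -63/13; 0 0 1]
T6·…·T1 = [174/13 -3/13 -279/13; 72/13 15/26 -63/13; 0 0 1]

T = [174/13 -3/13 -279/13; 72/13 15/26 -63/13; 0 0 1]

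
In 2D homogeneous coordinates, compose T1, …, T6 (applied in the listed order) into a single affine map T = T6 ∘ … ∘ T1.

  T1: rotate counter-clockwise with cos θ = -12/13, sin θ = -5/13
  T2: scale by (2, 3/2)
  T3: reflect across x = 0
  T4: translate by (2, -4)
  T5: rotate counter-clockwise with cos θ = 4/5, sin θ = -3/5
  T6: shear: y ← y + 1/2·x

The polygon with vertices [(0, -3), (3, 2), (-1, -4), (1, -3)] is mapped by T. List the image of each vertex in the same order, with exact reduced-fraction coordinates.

image vertices: (46/13, -9/13), (-3/10, -211/20), (501/130, 437/260), (607/130, -441/260)

T1 rotate counter-clockwise with cos θ = -12/13, sin θ = -5/13: (0, -3) → (-15/13, 36/13); (3, 2) → (-2, -3); (-1, -4) → (-8/13, 53/13); (1, -3) → (-27/13, 31/13)
T2 scale by (2, 3/2): (-15/13, 36/13) → (-30/13, 54/13); (-2, -3) → (-4, -9/2); (-8/13, 53/13) → (-16/13, 159/26); (-27/13, 31/13) → (-54/13, 93/26)
T3 reflect across x = 0: (-30/13, 54/13) → (30/13, 54/13); (-4, -9/2) → (4, -9/2); (-16/13, 159/26) → (16/13, 159/26); (-54/13, 93/26) → (54/13, 93/26)
T4 translate by (2, -4): (30/13, 54/13) → (56/13, 2/13); (4, -9/2) → (6, -17/2); (16/13, 159/26) → (42/13, 55/26); (54/13, 93/26) → (80/13, -11/26)
T5 rotate counter-clockwise with cos θ = 4/5, sin θ = -3/5: (56/13, 2/13) → (46/13, -32/13); (6, -17/2) → (-3/10, -52/5); (42/13, 55/26) → (501/130, -16/65); (80/13, -11/26) → (607/130, -262/65)
T6 shear: y ← y + 1/2·x: (46/13, -32/13) → (46/13, -9/13); (-3/10, -52/5) → (-3/10, -211/20); (501/130, -16/65) → (501/130, 437/260); (607/130, -262/65) → (607/130, -441/260)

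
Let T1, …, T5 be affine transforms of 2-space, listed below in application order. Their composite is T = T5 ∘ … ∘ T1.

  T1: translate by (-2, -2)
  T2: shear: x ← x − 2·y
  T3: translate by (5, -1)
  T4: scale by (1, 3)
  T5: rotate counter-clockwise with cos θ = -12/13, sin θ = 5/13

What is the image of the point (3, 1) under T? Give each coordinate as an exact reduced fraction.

T1 translate by (-2, -2): (3, 1) → (1, -1)
T2 shear: x ← x − 2·y: (1, -1) → (3, -1)
T3 translate by (5, -1): (3, -1) → (8, -2)
T4 scale by (1, 3): (8, -2) → (8, -6)
T5 rotate counter-clockwise with cos θ = -12/13, sin θ = 5/13: (8, -6) → (-66/13, 112/13)

T(p) = (-66/13, 112/13)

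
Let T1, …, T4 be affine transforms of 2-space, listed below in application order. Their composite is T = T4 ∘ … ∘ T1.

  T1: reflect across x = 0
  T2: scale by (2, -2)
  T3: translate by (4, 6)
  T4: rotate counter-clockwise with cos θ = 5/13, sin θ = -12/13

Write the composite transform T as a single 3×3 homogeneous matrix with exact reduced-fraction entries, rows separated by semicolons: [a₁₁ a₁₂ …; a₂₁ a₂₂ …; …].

T = [-10/13 -24/13 92/13; 24/13 -10/13 -18/13; 0 0 1]

T1 = [-1 0 0; 0 1 0; 0 0 1]
T2·T1 = [-2 0 0; 0 -2 0; 0 0 1]
T3·…·T1 = [-2 0 4; 0 -2 6; 0 0 1]
T4·…·T1 = [-10/13 -24/13 92/13; 24/13 -10/13 -18/13; 0 0 1]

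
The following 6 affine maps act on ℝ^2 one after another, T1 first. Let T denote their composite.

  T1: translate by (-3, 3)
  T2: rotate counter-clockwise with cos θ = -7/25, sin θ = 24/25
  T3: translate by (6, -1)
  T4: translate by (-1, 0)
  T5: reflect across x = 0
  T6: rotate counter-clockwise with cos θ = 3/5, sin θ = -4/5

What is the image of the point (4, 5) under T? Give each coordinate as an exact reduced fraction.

T1 translate by (-3, 3): (4, 5) → (1, 8)
T2 rotate counter-clockwise with cos θ = -7/25, sin θ = 24/25: (1, 8) → (-199/25, -32/25)
T3 translate by (6, -1): (-199/25, -32/25) → (-49/25, -57/25)
T4 translate by (-1, 0): (-49/25, -57/25) → (-74/25, -57/25)
T5 reflect across x = 0: (-74/25, -57/25) → (74/25, -57/25)
T6 rotate counter-clockwise with cos θ = 3/5, sin θ = -4/5: (74/25, -57/25) → (-6/125, -467/125)

T(p) = (-6/125, -467/125)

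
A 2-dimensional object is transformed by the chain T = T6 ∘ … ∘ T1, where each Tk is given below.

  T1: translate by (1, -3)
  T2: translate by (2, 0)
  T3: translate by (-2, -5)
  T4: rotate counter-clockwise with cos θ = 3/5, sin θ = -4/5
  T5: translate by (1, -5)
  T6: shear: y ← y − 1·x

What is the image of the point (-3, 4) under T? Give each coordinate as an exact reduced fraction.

T1 translate by (1, -3): (-3, 4) → (-2, 1)
T2 translate by (2, 0): (-2, 1) → (0, 1)
T3 translate by (-2, -5): (0, 1) → (-2, -4)
T4 rotate counter-clockwise with cos θ = 3/5, sin θ = -4/5: (-2, -4) → (-22/5, -4/5)
T5 translate by (1, -5): (-22/5, -4/5) → (-17/5, -29/5)
T6 shear: y ← y − 1·x: (-17/5, -29/5) → (-17/5, -12/5)

T(p) = (-17/5, -12/5)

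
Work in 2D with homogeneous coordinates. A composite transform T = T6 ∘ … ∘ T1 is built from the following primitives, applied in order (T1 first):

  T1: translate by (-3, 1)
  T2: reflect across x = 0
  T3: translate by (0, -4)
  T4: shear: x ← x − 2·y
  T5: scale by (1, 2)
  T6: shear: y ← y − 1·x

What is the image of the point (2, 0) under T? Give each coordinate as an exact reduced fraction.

T1 translate by (-3, 1): (2, 0) → (-1, 1)
T2 reflect across x = 0: (-1, 1) → (1, 1)
T3 translate by (0, -4): (1, 1) → (1, -3)
T4 shear: x ← x − 2·y: (1, -3) → (7, -3)
T5 scale by (1, 2): (7, -3) → (7, -6)
T6 shear: y ← y − 1·x: (7, -6) → (7, -13)

T(p) = (7, -13)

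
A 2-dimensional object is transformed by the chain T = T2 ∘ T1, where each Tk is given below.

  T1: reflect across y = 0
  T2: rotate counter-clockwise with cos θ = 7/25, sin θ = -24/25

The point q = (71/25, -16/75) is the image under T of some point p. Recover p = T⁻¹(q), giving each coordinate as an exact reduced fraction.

T1 = [1 0 0; 0 -1 0; 0 0 1]
T2·T1 = [7/25 -24/25 0; -24/25 -7/25 0; 0 0 1]
det M = -1; M⁻¹ = [7/25 -24/25 0; -24/25 -7/25 0; 0 0 1]
M⁻¹ · (71/25, -16/75)ᵀ = (1, -8/3)ᵀ

p = (1, -8/3)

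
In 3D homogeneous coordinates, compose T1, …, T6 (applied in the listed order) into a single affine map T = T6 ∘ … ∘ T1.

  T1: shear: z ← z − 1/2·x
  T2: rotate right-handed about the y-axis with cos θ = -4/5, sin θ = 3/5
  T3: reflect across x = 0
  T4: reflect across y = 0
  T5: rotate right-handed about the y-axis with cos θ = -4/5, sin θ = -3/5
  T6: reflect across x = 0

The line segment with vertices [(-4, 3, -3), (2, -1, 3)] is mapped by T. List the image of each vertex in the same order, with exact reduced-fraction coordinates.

T1 shear: z ← z − 1/2·x: (-4, 3, -3) → (-4, 3, -1); (2, -1, 3) → (2, -1, 2)
T2 rotate right-handed about the y-axis with cos θ = -4/5, sin θ = 3/5: (-4, 3, -1) → (13/5, 3, 16/5); (2, -1, 2) → (-2/5, -1, -14/5)
T3 reflect across x = 0: (13/5, 3, 16/5) → (-13/5, 3, 16/5); (-2/5, -1, -14/5) → (2/5, -1, -14/5)
T4 reflect across y = 0: (-13/5, 3, 16/5) → (-13/5, -3, 16/5); (2/5, -1, -14/5) → (2/5, 1, -14/5)
T5 rotate right-handed about the y-axis with cos θ = -4/5, sin θ = -3/5: (-13/5, -3, 16/5) → (4/25, -3, -103/25); (2/5, 1, -14/5) → (34/25, 1, 62/25)
T6 reflect across x = 0: (4/25, -3, -103/25) → (-4/25, -3, -103/25); (34/25, 1, 62/25) → (-34/25, 1, 62/25)

image vertices: (-4/25, -3, -103/25), (-34/25, 1, 62/25)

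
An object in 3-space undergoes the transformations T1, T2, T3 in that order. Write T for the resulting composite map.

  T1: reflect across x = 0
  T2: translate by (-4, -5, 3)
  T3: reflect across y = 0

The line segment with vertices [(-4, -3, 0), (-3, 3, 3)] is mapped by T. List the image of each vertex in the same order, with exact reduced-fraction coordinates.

T1 reflect across x = 0: (-4, -3, 0) → (4, -3, 0); (-3, 3, 3) → (3, 3, 3)
T2 translate by (-4, -5, 3): (4, -3, 0) → (0, -8, 3); (3, 3, 3) → (-1, -2, 6)
T3 reflect across y = 0: (0, -8, 3) → (0, 8, 3); (-1, -2, 6) → (-1, 2, 6)

image vertices: (0, 8, 3), (-1, 2, 6)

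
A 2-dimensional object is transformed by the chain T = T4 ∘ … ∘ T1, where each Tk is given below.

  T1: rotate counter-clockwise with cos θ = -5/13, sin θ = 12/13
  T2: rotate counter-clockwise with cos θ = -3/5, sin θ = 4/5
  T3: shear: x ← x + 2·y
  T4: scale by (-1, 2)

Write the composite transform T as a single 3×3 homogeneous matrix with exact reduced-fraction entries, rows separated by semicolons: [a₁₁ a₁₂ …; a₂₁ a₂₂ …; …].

T1 = [-5/13 -12/13 0; 12/13 -5/13 0; 0 0 1]
T2·T1 = [-33/65 56/65 0; -56/65 -33/65 0; 0 0 1]
T3·…·T1 = [-29/13 -2/13 0; -56/65 -33/65 0; 0 0 1]
T4·…·T1 = [29/13 2/13 0; -112/65 -66/65 0; 0 0 1]

T = [29/13 2/13 0; -112/65 -66/65 0; 0 0 1]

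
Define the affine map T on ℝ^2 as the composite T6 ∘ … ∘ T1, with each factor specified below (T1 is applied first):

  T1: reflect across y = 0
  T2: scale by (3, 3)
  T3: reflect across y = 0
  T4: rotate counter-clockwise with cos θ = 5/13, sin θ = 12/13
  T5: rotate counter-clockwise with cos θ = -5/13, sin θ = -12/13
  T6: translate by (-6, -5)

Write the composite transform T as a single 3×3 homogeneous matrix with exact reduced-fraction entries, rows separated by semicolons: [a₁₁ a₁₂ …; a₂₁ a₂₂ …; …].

T = [357/169 360/169 -6; -360/169 357/169 -5; 0 0 1]

T1 = [1 0 0; 0 -1 0; 0 0 1]
T2·T1 = [3 0 0; 0 -3 0; 0 0 1]
T3·…·T1 = [3 0 0; 0 3 0; 0 0 1]
T4·…·T1 = [15/13 -36/13 0; 36/13 15/13 0; 0 0 1]
T5·…·T1 = [357/169 360/169 0; -360/169 357/169 0; 0 0 1]
T6·…·T1 = [357/169 360/169 -6; -360/169 357/169 -5; 0 0 1]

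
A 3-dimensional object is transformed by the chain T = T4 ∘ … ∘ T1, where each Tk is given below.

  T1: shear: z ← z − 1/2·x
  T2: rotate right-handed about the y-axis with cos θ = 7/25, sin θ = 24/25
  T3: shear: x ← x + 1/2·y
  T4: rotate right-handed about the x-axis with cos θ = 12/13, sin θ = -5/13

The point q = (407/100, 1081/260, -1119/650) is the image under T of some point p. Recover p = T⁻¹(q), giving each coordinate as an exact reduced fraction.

T1 = [1 0 0 0; 0 1 0 0; -1/2 0 1 0; 0 0 0 1]
T2·T1 = [-1/5 0 24/25 0; 0 1 0 0; -11/10 0 7/25 0; 0 0 0 1]
T3·…·T1 = [-1/5 1/2 24/25 0; 0 1 0 0; -11/10 0 7/25 0; 0 0 0 1]
T4·…·T1 = [-1/5 1/2 24/25 0; -11/26 12/13 7/65 0; -66/65 -5/13 84/325 0; 0 0 0 1]
det M = 1; M⁻¹ = [7/25 -162/325 -541/650 0; 0 12/13 -5/13 0; 11/10 -38/65 7/260 0; 0 0 0 1]
M⁻¹ · (407/100, 1081/260, -1119/650)ᵀ = (1/2, 9/2, 2)ᵀ

p = (1/2, 9/2, 2)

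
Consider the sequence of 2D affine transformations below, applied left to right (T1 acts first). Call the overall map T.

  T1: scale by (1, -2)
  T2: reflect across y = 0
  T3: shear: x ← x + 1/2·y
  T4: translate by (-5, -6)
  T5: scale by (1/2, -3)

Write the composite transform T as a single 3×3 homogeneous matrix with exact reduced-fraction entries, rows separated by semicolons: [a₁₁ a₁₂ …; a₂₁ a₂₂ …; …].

T1 = [1 0 0; 0 -2 0; 0 0 1]
T2·T1 = [1 0 0; 0 2 0; 0 0 1]
T3·…·T1 = [1 1 0; 0 2 0; 0 0 1]
T4·…·T1 = [1 1 -5; 0 2 -6; 0 0 1]
T5·…·T1 = [1/2 1/2 -5/2; 0 -6 18; 0 0 1]

T = [1/2 1/2 -5/2; 0 -6 18; 0 0 1]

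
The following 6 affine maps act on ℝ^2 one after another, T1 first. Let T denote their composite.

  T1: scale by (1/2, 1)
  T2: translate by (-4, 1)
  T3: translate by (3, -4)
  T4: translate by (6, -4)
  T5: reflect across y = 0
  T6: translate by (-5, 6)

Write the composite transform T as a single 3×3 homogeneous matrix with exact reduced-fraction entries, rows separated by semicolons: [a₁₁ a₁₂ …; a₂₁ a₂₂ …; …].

T = [1/2 0 0; 0 -1 13; 0 0 1]

T1 = [1/2 0 0; 0 1 0; 0 0 1]
T2·T1 = [1/2 0 -4; 0 1 1; 0 0 1]
T3·…·T1 = [1/2 0 -1; 0 1 -3; 0 0 1]
T4·…·T1 = [1/2 0 5; 0 1 -7; 0 0 1]
T5·…·T1 = [1/2 0 5; 0 -1 7; 0 0 1]
T6·…·T1 = [1/2 0 0; 0 -1 13; 0 0 1]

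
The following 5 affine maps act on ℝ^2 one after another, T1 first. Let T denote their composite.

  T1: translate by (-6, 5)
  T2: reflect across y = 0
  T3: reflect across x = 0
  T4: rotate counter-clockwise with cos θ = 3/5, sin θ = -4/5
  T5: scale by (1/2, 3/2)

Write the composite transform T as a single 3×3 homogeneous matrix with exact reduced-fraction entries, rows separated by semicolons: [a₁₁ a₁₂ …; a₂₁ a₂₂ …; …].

T = [-3/10 -2/5 -1/5; 6/5 -9/10 -117/10; 0 0 1]

T1 = [1 0 -6; 0 1 5; 0 0 1]
T2·T1 = [1 0 -6; 0 -1 -5; 0 0 1]
T3·…·T1 = [-1 0 6; 0 -1 -5; 0 0 1]
T4·…·T1 = [-3/5 -4/5 -2/5; 4/5 -3/5 -39/5; 0 0 1]
T5·…·T1 = [-3/10 -2/5 -1/5; 6/5 -9/10 -117/10; 0 0 1]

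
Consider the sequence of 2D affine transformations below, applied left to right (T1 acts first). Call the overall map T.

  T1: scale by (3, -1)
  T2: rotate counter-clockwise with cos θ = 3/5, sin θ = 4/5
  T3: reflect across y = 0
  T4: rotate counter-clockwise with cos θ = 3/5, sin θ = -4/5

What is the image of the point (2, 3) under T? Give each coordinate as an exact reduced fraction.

T1 scale by (3, -1): (2, 3) → (6, -3)
T2 rotate counter-clockwise with cos θ = 3/5, sin θ = 4/5: (6, -3) → (6, 3)
T3 reflect across y = 0: (6, 3) → (6, -3)
T4 rotate counter-clockwise with cos θ = 3/5, sin θ = -4/5: (6, -3) → (6/5, -33/5)

T(p) = (6/5, -33/5)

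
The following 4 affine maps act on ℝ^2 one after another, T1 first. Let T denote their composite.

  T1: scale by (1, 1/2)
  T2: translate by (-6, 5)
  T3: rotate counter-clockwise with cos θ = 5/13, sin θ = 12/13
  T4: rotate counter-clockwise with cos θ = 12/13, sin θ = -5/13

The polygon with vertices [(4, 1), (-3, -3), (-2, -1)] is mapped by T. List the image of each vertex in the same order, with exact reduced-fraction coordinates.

image vertices: (-1789/338, 422/169), (-2993/338, -651/169), (-2991/338, -412/169)

T1 scale by (1, 1/2): (4, 1) → (4, 1/2); (-3, -3) → (-3, -3/2); (-2, -1) → (-2, -1/2)
T2 translate by (-6, 5): (4, 1/2) → (-2, 11/2); (-3, -3/2) → (-9, 7/2); (-2, -1/2) → (-8, 9/2)
T3 rotate counter-clockwise with cos θ = 5/13, sin θ = 12/13: (-2, 11/2) → (-76/13, 7/26); (-9, 7/2) → (-87/13, -181/26); (-8, 9/2) → (-94/13, -147/26)
T4 rotate counter-clockwise with cos θ = 12/13, sin θ = -5/13: (-76/13, 7/26) → (-1789/338, 422/169); (-87/13, -181/26) → (-2993/338, -651/169); (-94/13, -147/26) → (-2991/338, -412/169)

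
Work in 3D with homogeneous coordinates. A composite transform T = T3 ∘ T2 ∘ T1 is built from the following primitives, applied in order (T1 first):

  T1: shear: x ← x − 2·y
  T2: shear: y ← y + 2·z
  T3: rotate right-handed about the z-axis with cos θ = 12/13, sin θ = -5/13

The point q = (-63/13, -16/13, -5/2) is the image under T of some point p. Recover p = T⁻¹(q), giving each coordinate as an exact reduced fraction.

p = (0, 2, -5/2)

T1 = [1 -2 0 0; 0 1 0 0; 0 0 1 0; 0 0 0 1]
T2·T1 = [1 -2 0 0; 0 1 2 0; 0 0 1 0; 0 0 0 1]
T3·…·T1 = [12/13 -19/13 10/13 0; -5/13 22/13 24/13 0; 0 0 1 0; 0 0 0 1]
det M = 1; M⁻¹ = [22/13 19/13 -4 0; 5/13 12/13 -2 0; 0 0 1 0; 0 0 0 1]
M⁻¹ · (-63/13, -16/13, -5/2)ᵀ = (0, 2, -5/2)ᵀ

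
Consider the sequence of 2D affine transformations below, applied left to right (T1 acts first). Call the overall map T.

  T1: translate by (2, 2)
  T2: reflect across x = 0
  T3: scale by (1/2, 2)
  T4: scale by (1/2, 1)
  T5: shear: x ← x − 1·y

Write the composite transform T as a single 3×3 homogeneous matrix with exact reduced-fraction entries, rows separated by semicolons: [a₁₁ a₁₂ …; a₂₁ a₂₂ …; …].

T1 = [1 0 2; 0 1 2; 0 0 1]
T2·T1 = [-1 0 -2; 0 1 2; 0 0 1]
T3·…·T1 = [-1/2 0 -1; 0 2 4; 0 0 1]
T4·…·T1 = [-1/4 0 -1/2; 0 2 4; 0 0 1]
T5·…·T1 = [-1/4 -2 -9/2; 0 2 4; 0 0 1]

T = [-1/4 -2 -9/2; 0 2 4; 0 0 1]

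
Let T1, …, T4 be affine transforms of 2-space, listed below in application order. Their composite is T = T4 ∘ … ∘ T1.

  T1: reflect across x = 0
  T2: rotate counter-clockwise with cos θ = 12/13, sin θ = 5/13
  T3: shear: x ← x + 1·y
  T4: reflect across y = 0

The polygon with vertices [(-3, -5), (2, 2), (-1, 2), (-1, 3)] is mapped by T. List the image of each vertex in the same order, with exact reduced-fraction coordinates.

image vertices: (16/13, 45/13), (-20/13, -14/13), (31/13, -29/13), (38/13, -41/13)

T1 reflect across x = 0: (-3, -5) → (3, -5); (2, 2) → (-2, 2); (-1, 2) → (1, 2); (-1, 3) → (1, 3)
T2 rotate counter-clockwise with cos θ = 12/13, sin θ = 5/13: (3, -5) → (61/13, -45/13); (-2, 2) → (-34/13, 14/13); (1, 2) → (2/13, 29/13); (1, 3) → (-3/13, 41/13)
T3 shear: x ← x + 1·y: (61/13, -45/13) → (16/13, -45/13); (-34/13, 14/13) → (-20/13, 14/13); (2/13, 29/13) → (31/13, 29/13); (-3/13, 41/13) → (38/13, 41/13)
T4 reflect across y = 0: (16/13, -45/13) → (16/13, 45/13); (-20/13, 14/13) → (-20/13, -14/13); (31/13, 29/13) → (31/13, -29/13); (38/13, 41/13) → (38/13, -41/13)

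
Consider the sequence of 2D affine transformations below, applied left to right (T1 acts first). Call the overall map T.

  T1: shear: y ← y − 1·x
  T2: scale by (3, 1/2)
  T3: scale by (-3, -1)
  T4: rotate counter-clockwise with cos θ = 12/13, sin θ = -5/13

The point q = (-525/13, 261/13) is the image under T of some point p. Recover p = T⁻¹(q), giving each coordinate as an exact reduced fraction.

p = (5, -1)

T1 = [1 0 0; -1 1 0; 0 0 1]
T2·T1 = [3 0 0; -1/2 1/2 0; 0 0 1]
T3·…·T1 = [-9 0 0; 1/2 -1/2 0; 0 0 1]
T4·…·T1 = [-211/26 -5/26 0; 51/13 -6/13 0; 0 0 1]
det M = 9/2; M⁻¹ = [-4/39 5/117 0; -34/39 -211/117 0; 0 0 1]
M⁻¹ · (-525/13, 261/13)ᵀ = (5, -1)ᵀ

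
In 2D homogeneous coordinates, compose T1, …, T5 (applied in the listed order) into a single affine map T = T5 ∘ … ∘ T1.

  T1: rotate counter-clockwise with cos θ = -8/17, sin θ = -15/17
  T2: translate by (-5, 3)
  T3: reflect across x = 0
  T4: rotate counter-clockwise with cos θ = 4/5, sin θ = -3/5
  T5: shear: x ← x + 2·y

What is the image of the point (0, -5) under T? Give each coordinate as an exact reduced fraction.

T(p) = (681/85, -116/85)

T1 rotate counter-clockwise with cos θ = -8/17, sin θ = -15/17: (0, -5) → (-75/17, 40/17)
T2 translate by (-5, 3): (-75/17, 40/17) → (-160/17, 91/17)
T3 reflect across x = 0: (-160/17, 91/17) → (160/17, 91/17)
T4 rotate counter-clockwise with cos θ = 4/5, sin θ = -3/5: (160/17, 91/17) → (913/85, -116/85)
T5 shear: x ← x + 2·y: (913/85, -116/85) → (681/85, -116/85)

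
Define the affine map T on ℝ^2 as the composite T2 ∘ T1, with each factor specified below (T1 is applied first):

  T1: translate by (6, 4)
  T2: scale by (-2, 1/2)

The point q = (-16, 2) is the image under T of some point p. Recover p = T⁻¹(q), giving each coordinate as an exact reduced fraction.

p = (2, 0)

T1 = [1 0 6; 0 1 4; 0 0 1]
T2·T1 = [-2 0 -12; 0 1/2 2; 0 0 1]
det M = -1; M⁻¹ = [-1/2 0 -6; 0 2 -4; 0 0 1]
M⁻¹ · (-16, 2)ᵀ = (2, 0)ᵀ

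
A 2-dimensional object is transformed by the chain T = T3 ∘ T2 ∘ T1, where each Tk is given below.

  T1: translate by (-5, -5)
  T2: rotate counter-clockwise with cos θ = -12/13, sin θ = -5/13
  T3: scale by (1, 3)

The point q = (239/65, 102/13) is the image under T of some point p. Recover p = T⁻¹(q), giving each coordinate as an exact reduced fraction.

p = (3/5, 4)

T1 = [1 0 -5; 0 1 -5; 0 0 1]
T2·T1 = [-12/13 5/13 35/13; -5/13 -12/13 85/13; 0 0 1]
T3·…·T1 = [-12/13 5/13 35/13; -15/13 -36/13 255/13; 0 0 1]
det M = 3; M⁻¹ = [-12/13 -5/39 5; 5/13 -4/13 5; 0 0 1]
M⁻¹ · (239/65, 102/13)ᵀ = (3/5, 4)ᵀ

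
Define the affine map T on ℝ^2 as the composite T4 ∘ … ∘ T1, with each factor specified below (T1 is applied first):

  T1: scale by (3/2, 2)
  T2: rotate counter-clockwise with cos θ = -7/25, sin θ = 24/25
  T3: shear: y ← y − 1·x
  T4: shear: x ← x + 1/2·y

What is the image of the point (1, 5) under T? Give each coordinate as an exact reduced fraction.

T(p) = (-569/100, 433/50)

T1 scale by (3/2, 2): (1, 5) → (3/2, 10)
T2 rotate counter-clockwise with cos θ = -7/25, sin θ = 24/25: (3/2, 10) → (-501/50, -34/25)
T3 shear: y ← y − 1·x: (-501/50, -34/25) → (-501/50, 433/50)
T4 shear: x ← x + 1/2·y: (-501/50, 433/50) → (-569/100, 433/50)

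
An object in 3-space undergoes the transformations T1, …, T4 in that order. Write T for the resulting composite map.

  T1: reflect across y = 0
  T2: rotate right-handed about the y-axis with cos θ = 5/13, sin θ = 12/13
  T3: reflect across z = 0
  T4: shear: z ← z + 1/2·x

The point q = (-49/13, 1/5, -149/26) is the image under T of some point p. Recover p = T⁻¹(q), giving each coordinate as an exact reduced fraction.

p = (-5, -1/5, -2)

T1 = [1 0 0 0; 0 -1 0 0; 0 0 1 0; 0 0 0 1]
T2·T1 = [5/13 0 12/13 0; 0 -1 0 0; -12/13 0 5/13 0; 0 0 0 1]
T3·…·T1 = [5/13 0 12/13 0; 0 -1 0 0; 12/13 0 -5/13 0; 0 0 0 1]
T4·…·T1 = [5/13 0 12/13 0; 0 -1 0 0; 29/26 0 1/13 0; 0 0 0 1]
det M = 1; M⁻¹ = [-1/13 0 12/13 0; 0 -1 0 0; 29/26 0 -5/13 0; 0 0 0 1]
M⁻¹ · (-49/13, 1/5, -149/26)ᵀ = (-5, -1/5, -2)ᵀ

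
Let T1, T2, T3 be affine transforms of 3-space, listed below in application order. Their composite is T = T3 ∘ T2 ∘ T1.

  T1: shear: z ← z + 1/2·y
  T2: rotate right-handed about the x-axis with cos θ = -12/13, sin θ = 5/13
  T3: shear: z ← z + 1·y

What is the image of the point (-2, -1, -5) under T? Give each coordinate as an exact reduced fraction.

T1 shear: z ← z + 1/2·y: (-2, -1, -5) → (-2, -1, -11/2)
T2 rotate right-handed about the x-axis with cos θ = -12/13, sin θ = 5/13: (-2, -1, -11/2) → (-2, 79/26, 61/13)
T3 shear: z ← z + 1·y: (-2, 79/26, 61/13) → (-2, 79/26, 201/26)

T(p) = (-2, 79/26, 201/26)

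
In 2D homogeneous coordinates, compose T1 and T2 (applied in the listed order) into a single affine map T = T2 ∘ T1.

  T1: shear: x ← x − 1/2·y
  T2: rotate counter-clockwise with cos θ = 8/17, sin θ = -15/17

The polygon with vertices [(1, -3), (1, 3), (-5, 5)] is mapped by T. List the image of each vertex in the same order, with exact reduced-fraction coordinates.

T1 shear: x ← x − 1/2·y: (1, -3) → (5/2, -3); (1, 3) → (-1/2, 3); (-5, 5) → (-15/2, 5)
T2 rotate counter-clockwise with cos θ = 8/17, sin θ = -15/17: (5/2, -3) → (-25/17, -123/34); (-1/2, 3) → (41/17, 63/34); (-15/2, 5) → (15/17, 305/34)

image vertices: (-25/17, -123/34), (41/17, 63/34), (15/17, 305/34)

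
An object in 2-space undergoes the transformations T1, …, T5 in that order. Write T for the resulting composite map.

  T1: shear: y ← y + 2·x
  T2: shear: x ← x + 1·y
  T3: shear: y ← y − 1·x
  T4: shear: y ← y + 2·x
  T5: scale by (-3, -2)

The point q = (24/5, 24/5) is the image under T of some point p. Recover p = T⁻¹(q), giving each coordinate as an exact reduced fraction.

p = (-4/5, 4/5)

T1 = [1 0 0; 2 1 0; 0 0 1]
T2·T1 = [3 1 0; 2 1 0; 0 0 1]
T3·…·T1 = [3 1 0; -1 0 0; 0 0 1]
T4·…·T1 = [3 1 0; 5 2 0; 0 0 1]
T5·…·T1 = [-9 -3 0; -10 -4 0; 0 0 1]
det M = 6; M⁻¹ = [-2/3 1/2 0; 5/3 -3/2 0; 0 0 1]
M⁻¹ · (24/5, 24/5)ᵀ = (-4/5, 4/5)ᵀ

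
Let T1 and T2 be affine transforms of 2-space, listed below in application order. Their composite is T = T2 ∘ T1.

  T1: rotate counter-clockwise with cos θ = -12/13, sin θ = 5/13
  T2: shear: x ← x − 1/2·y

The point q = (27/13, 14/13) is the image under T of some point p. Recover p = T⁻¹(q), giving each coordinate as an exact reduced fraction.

p = (-2, -2)

T1 = [-12/13 -5/13 0; 5/13 -12/13 0; 0 0 1]
T2·T1 = [-29/26 1/13 0; 5/13 -12/13 0; 0 0 1]
det M = 1; M⁻¹ = [-12/13 -1/13 0; -5/13 -29/26 0; 0 0 1]
M⁻¹ · (27/13, 14/13)ᵀ = (-2, -2)ᵀ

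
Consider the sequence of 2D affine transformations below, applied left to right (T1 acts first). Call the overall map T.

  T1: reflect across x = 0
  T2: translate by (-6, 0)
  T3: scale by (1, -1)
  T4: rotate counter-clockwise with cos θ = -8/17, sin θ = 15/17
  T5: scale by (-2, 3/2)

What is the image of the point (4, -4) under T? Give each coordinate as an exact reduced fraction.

T(p) = (-40/17, -273/17)

T1 reflect across x = 0: (4, -4) → (-4, -4)
T2 translate by (-6, 0): (-4, -4) → (-10, -4)
T3 scale by (1, -1): (-10, -4) → (-10, 4)
T4 rotate counter-clockwise with cos θ = -8/17, sin θ = 15/17: (-10, 4) → (20/17, -182/17)
T5 scale by (-2, 3/2): (20/17, -182/17) → (-40/17, -273/17)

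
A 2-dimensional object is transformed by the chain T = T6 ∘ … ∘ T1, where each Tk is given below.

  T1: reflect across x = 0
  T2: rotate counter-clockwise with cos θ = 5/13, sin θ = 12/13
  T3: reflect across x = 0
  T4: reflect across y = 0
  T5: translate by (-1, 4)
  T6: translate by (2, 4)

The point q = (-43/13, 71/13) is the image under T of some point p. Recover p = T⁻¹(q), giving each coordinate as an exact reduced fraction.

T1 = [-1 0 0; 0 1 0; 0 0 1]
T2·T1 = [-5/13 -12/13 0; -12/13 5/13 0; 0 0 1]
T3·…·T1 = [5/13 12/13 0; -12/13 5/13 0; 0 0 1]
T4·…·T1 = [5/13 12/13 0; 12/13 -5/13 0; 0 0 1]
T5·…·T1 = [5/13 12/13 -1; 12/13 -5/13 4; 0 0 1]
T6·…·T1 = [5/13 12/13 1; 12/13 -5/13 8; 0 0 1]
det M = -1; M⁻¹ = [5/13 12/13 -101/13; 12/13 -5/13 28/13; 0 0 1]
M⁻¹ · (-43/13, 71/13)ᵀ = (-4, -3)ᵀ

p = (-4, -3)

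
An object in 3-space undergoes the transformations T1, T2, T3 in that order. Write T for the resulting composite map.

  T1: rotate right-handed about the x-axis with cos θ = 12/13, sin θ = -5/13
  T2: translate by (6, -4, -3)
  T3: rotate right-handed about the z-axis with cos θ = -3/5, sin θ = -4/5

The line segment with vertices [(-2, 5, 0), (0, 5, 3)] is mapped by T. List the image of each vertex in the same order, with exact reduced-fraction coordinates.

T1 rotate right-handed about the x-axis with cos θ = 12/13, sin θ = -5/13: (-2, 5, 0) → (-2, 60/13, -25/13); (0, 5, 3) → (0, 75/13, 11/13)
T2 translate by (6, -4, -3): (-2, 60/13, -25/13) → (4, 8/13, -64/13); (0, 75/13, 11/13) → (6, 23/13, -28/13)
T3 rotate right-handed about the z-axis with cos θ = -3/5, sin θ = -4/5: (4, 8/13, -64/13) → (-124/65, -232/65, -64/13); (6, 23/13, -28/13) → (-142/65, -381/65, -28/13)

image vertices: (-124/65, -232/65, -64/13), (-142/65, -381/65, -28/13)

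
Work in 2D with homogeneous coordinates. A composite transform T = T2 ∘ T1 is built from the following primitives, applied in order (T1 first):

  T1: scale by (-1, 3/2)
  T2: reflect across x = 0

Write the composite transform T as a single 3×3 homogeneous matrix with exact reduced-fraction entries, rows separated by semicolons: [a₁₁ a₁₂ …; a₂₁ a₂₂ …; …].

T1 = [-1 0 0; 0 3/2 0; 0 0 1]
T2·T1 = [1 0 0; 0 3/2 0; 0 0 1]

T = [1 0 0; 0 3/2 0; 0 0 1]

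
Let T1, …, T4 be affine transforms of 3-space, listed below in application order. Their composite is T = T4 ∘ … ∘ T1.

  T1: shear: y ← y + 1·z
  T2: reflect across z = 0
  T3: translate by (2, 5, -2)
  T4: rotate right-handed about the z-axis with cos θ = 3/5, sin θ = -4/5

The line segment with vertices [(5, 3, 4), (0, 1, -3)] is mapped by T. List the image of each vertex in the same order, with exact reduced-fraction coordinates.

T1 shear: y ← y + 1·z: (5, 3, 4) → (5, 7, 4); (0, 1, -3) → (0, -2, -3)
T2 reflect across z = 0: (5, 7, 4) → (5, 7, -4); (0, -2, -3) → (0, -2, 3)
T3 translate by (2, 5, -2): (5, 7, -4) → (7, 12, -6); (0, -2, 3) → (2, 3, 1)
T4 rotate right-handed about the z-axis with cos θ = 3/5, sin θ = -4/5: (7, 12, -6) → (69/5, 8/5, -6); (2, 3, 1) → (18/5, 1/5, 1)

image vertices: (69/5, 8/5, -6), (18/5, 1/5, 1)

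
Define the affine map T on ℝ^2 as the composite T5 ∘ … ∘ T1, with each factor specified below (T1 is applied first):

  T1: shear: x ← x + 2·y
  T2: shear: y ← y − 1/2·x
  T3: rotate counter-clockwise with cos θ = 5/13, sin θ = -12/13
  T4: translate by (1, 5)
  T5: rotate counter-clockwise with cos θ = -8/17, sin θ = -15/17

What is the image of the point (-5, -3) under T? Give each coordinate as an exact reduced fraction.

T(p) = (381/26, -88/13)

T1 shear: x ← x + 2·y: (-5, -3) → (-11, -3)
T2 shear: y ← y − 1/2·x: (-11, -3) → (-11, 5/2)
T3 rotate counter-clockwise with cos θ = 5/13, sin θ = -12/13: (-11, 5/2) → (-25/13, 289/26)
T4 translate by (1, 5): (-25/13, 289/26) → (-12/13, 419/26)
T5 rotate counter-clockwise with cos θ = -8/17, sin θ = -15/17: (-12/13, 419/26) → (381/26, -88/13)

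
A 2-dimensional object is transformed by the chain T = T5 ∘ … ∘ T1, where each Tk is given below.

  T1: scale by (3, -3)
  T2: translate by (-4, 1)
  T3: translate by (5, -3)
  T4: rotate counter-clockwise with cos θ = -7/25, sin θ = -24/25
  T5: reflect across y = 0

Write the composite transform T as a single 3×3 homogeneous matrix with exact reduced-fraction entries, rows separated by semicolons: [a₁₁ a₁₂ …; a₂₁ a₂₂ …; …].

T1 = [3 0 0; 0 -3 0; 0 0 1]
T2·T1 = [3 0 -4; 0 -3 1; 0 0 1]
T3·…·T1 = [3 0 1; 0 -3 -2; 0 0 1]
T4·…·T1 = [-21/25 -72/25 -11/5; -72/25 21/25 -2/5; 0 0 1]
T5·…·T1 = [-21/25 -72/25 -11/5; 72/25 -21/25 2/5; 0 0 1]

T = [-21/25 -72/25 -11/5; 72/25 -21/25 2/5; 0 0 1]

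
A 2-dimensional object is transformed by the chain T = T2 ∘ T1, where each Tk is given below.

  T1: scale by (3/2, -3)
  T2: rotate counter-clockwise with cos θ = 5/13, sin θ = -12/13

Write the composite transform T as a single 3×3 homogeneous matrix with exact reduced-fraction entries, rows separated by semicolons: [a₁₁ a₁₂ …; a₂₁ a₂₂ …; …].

T1 = [3/2 0 0; 0 -3 0; 0 0 1]
T2·T1 = [15/26 -36/13 0; -18/13 -15/13 0; 0 0 1]

T = [15/26 -36/13 0; -18/13 -15/13 0; 0 0 1]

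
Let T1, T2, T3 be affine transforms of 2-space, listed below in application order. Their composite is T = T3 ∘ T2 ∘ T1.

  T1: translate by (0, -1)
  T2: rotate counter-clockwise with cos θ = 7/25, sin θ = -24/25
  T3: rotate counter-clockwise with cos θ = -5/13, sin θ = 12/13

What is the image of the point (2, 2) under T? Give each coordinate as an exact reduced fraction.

T(p) = (302/325, 661/325)

T1 translate by (0, -1): (2, 2) → (2, 1)
T2 rotate counter-clockwise with cos θ = 7/25, sin θ = -24/25: (2, 1) → (38/25, -41/25)
T3 rotate counter-clockwise with cos θ = -5/13, sin θ = 12/13: (38/25, -41/25) → (302/325, 661/325)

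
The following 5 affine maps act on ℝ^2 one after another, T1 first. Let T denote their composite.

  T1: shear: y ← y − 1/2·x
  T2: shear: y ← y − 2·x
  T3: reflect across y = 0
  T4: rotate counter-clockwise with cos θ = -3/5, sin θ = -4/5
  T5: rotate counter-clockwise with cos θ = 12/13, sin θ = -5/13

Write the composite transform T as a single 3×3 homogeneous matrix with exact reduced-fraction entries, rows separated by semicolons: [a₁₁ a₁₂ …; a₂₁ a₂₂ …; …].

T1 = [1 0 0; -1/2 1 0; 0 0 1]
T2·T1 = [1 0 0; -5/2 1 0; 0 0 1]
T3·…·T1 = [1 0 0; 5/2 -1 0; 0 0 1]
T4·…·T1 = [7/5 -4/5 0; -23/10 3/5 0; 0 0 1]
T5·…·T1 = [53/130 -33/65 0; -173/65 56/65 0; 0 0 1]

T = [53/130 -33/65 0; -173/65 56/65 0; 0 0 1]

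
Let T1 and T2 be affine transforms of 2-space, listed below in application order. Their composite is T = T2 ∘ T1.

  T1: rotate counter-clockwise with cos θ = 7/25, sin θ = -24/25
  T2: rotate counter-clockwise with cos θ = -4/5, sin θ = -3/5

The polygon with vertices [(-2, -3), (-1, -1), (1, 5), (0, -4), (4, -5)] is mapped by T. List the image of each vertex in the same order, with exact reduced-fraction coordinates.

T1 rotate counter-clockwise with cos θ = 7/25, sin θ = -24/25: (-2, -3) → (-86/25, 27/25); (-1, -1) → (-31/25, 17/25); (1, 5) → (127/25, 11/25); (0, -4) → (-96/25, -28/25); (4, -5) → (-92/25, -131/25)
T2 rotate counter-clockwise with cos θ = -4/5, sin θ = -3/5: (-86/25, 27/25) → (17/5, 6/5); (-31/25, 17/25) → (7/5, 1/5); (127/25, 11/25) → (-19/5, -17/5); (-96/25, -28/25) → (12/5, 16/5); (-92/25, -131/25) → (-1/5, 32/5)

image vertices: (17/5, 6/5), (7/5, 1/5), (-19/5, -17/5), (12/5, 16/5), (-1/5, 32/5)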